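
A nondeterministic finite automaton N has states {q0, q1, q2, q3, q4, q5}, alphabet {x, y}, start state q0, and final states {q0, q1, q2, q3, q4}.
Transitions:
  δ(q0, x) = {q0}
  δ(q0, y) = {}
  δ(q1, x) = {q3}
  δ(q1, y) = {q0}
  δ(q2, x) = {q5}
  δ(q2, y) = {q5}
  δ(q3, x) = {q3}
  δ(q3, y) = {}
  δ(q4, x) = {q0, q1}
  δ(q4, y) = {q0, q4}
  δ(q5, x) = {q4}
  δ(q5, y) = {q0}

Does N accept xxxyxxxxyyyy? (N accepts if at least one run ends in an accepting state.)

Start: {q0}
read x: {q0}
read x: {q0}
read x: {q0}
read y: {}
The reachable set is empty and stays empty for the remaining 8 symbols.
Reachable ∩ accepting = {} — empty.

rejected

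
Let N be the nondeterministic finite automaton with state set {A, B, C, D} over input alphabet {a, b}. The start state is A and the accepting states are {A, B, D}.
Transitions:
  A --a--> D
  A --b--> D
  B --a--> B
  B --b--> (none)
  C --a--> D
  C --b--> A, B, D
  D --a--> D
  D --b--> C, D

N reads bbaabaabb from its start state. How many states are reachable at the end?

Start: {A}
read b: {D}
read b: {C, D}
read a: {D}
read a: {D}
read b: {C, D}
read a: {D}
read a: {D}
read b: {C, D}
read b: {A, B, C, D}
Final reachable set {A, B, C, D} has 4 states.

4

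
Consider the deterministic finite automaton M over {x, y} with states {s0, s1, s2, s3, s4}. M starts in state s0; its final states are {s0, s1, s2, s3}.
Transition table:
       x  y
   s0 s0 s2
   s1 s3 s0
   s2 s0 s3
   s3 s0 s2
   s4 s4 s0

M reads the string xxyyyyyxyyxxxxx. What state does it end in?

s0

s0 --x--> s0
s0 --x--> s0
s0 --y--> s2
s2 --y--> s3
s3 --y--> s2
s2 --y--> s3
s3 --y--> s2
s2 --x--> s0
s0 --y--> s2
s2 --y--> s3
s3 --x--> s0
s0 --x--> s0
s0 --x--> s0
s0 --x--> s0
s0 --x--> s0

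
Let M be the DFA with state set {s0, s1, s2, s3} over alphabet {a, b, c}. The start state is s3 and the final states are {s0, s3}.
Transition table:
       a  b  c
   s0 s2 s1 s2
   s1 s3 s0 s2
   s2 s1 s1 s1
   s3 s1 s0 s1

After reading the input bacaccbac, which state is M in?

s1

s3 --b--> s0
s0 --a--> s2
s2 --c--> s1
s1 --a--> s3
s3 --c--> s1
s1 --c--> s2
s2 --b--> s1
s1 --a--> s3
s3 --c--> s1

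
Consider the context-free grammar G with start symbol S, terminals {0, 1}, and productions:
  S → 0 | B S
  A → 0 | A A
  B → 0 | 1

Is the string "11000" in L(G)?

yes

S ⇒ BS ⇒ 1S ⇒ 1BS ⇒ 11S ⇒ 11BS ⇒ 110S ⇒ 110BS ⇒ 1100S ⇒ 11000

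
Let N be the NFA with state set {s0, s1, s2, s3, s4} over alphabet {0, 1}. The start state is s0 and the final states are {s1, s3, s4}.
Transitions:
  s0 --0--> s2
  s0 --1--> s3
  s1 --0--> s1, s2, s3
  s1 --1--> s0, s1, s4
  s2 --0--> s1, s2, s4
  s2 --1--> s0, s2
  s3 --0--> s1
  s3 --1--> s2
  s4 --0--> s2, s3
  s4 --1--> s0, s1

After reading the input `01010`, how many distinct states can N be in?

Start: {s0}
read 0: {s2}
read 1: {s0, s2}
read 0: {s1, s2, s4}
read 1: {s0, s1, s2, s4}
read 0: {s1, s2, s3, s4}
Final reachable set {s1, s2, s3, s4} has 4 states.

4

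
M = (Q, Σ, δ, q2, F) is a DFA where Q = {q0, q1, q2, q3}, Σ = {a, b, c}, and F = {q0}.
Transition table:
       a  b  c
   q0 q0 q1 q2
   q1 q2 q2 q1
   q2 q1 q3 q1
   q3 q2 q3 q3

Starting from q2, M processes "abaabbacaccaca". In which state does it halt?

q2 --a--> q1
q1 --b--> q2
q2 --a--> q1
q1 --a--> q2
q2 --b--> q3
q3 --b--> q3
q3 --a--> q2
q2 --c--> q1
q1 --a--> q2
q2 --c--> q1
q1 --c--> q1
q1 --a--> q2
q2 --c--> q1
q1 --a--> q2

q2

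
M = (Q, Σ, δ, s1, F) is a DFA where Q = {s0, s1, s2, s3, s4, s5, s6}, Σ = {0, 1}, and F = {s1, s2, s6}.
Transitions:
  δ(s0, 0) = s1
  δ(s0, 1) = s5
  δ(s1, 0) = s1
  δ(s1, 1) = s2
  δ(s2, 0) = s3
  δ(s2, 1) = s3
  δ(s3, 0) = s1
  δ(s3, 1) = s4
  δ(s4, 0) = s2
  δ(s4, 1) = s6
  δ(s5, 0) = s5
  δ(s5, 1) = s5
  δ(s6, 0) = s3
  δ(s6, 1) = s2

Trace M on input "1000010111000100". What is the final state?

s1 --1--> s2
s2 --0--> s3
s3 --0--> s1
s1 --0--> s1
s1 --0--> s1
s1 --1--> s2
s2 --0--> s3
s3 --1--> s4
s4 --1--> s6
s6 --1--> s2
s2 --0--> s3
s3 --0--> s1
s1 --0--> s1
s1 --1--> s2
s2 --0--> s3
s3 --0--> s1

s1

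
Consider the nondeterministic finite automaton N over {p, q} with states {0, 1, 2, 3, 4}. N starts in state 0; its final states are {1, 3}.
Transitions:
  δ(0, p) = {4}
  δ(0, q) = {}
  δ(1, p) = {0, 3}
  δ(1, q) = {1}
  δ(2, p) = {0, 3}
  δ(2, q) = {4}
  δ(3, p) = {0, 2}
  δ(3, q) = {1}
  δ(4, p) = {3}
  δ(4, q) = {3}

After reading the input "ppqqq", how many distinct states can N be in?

Start: {0}
read p: {4}
read p: {3}
read q: {1}
read q: {1}
read q: {1}
Final reachable set {1} has 1 state.

1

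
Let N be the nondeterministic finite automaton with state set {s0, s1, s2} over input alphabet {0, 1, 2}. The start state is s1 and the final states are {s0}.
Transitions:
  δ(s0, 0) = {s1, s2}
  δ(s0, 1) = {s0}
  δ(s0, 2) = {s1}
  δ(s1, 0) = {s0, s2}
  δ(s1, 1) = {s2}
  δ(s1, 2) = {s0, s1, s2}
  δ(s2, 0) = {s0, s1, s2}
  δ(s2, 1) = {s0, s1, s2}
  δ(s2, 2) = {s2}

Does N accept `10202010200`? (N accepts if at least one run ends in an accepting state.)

Start: {s1}
read 1: {s2}
read 0: {s0, s1, s2}
read 2: {s0, s1, s2}
read 0: {s0, s1, s2}
read 2: {s0, s1, s2}
read 0: {s0, s1, s2}
read 1: {s0, s1, s2}
read 0: {s0, s1, s2}
read 2: {s0, s1, s2}
read 0: {s0, s1, s2}
read 0: {s0, s1, s2}
Reachable ∩ accepting = {s0} — nonempty.

accepted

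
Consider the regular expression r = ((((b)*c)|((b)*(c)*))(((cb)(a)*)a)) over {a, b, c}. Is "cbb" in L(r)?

No split of cbb into u·v has (((b)*c)|((b)*(c)*)) matching u and (((cb)(a)*)a) matching v.

no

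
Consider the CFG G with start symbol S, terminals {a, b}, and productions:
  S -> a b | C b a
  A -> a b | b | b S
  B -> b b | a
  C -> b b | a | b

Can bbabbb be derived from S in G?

no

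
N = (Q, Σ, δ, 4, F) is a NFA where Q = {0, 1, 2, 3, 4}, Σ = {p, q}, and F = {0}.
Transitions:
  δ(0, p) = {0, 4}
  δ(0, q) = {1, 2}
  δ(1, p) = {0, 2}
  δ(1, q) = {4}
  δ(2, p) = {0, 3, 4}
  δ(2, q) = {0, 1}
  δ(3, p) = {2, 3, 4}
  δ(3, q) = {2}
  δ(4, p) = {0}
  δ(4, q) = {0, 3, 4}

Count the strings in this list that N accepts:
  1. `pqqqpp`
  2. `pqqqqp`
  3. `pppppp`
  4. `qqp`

`pqqqpp`: accepted
`pqqqqp`: accepted
`pppppp`: accepted
`qqp`: accepted

4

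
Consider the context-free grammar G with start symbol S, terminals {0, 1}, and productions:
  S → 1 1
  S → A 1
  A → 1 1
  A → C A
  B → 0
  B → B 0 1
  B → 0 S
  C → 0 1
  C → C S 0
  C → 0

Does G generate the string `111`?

S ⇒ A1 ⇒ 111

yes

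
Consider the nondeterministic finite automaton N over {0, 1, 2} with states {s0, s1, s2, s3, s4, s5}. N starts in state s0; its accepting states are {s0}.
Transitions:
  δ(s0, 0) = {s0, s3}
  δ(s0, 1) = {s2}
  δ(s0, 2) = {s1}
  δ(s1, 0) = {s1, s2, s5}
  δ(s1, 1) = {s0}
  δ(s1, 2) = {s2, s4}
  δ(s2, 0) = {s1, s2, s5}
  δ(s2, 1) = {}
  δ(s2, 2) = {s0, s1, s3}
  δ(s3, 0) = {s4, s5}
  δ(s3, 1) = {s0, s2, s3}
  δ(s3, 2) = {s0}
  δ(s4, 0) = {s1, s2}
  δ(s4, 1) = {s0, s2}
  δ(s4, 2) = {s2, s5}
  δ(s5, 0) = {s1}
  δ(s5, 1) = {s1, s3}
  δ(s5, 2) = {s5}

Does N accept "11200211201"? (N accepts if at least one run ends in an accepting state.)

rejected

Start: {s0}
read 1: {s2}
read 1: {}
The reachable set is empty and stays empty for the remaining 9 symbols.
Reachable ∩ accepting = {} — empty.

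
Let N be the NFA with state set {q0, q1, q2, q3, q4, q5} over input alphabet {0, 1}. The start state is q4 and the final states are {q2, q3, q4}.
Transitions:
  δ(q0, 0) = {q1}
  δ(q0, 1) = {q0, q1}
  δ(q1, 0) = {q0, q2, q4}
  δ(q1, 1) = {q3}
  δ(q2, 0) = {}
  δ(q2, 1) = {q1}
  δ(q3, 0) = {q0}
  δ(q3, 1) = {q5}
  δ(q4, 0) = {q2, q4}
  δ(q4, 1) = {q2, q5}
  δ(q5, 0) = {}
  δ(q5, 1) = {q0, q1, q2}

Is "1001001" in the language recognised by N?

rejected

Start: {q4}
read 1: {q2, q5}
read 0: {}
The reachable set is empty and stays empty for the remaining 5 symbols.
Reachable ∩ accepting = {} — empty.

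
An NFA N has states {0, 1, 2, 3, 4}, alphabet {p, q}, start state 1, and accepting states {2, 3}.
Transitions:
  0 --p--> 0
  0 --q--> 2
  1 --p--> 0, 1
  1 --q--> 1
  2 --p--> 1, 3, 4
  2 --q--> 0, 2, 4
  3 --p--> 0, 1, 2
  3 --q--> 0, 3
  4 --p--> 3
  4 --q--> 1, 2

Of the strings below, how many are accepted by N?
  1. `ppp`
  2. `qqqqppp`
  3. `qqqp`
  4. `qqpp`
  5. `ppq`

1

`ppp`: rejected
`qqqqppp`: rejected
`qqqp`: rejected
`qqpp`: rejected
`ppq`: accepted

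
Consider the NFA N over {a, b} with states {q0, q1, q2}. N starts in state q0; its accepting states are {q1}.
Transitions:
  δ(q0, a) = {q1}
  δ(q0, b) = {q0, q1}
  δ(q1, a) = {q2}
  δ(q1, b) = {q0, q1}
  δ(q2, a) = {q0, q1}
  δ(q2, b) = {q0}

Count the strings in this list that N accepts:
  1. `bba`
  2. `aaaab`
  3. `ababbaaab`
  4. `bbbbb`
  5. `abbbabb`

5

`bba`: accepted
`aaaab`: accepted
`ababbaaab`: accepted
`bbbbb`: accepted
`abbbabb`: accepted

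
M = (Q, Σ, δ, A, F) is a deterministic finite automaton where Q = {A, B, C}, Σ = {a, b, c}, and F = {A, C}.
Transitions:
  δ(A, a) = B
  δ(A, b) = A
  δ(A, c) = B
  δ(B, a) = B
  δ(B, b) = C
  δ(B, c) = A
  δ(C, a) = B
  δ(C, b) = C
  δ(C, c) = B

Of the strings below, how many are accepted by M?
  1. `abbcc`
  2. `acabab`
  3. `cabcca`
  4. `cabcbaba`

`abbcc`: accepted
`acabab`: accepted
`cabcca`: rejected
`cabcbaba`: rejected

2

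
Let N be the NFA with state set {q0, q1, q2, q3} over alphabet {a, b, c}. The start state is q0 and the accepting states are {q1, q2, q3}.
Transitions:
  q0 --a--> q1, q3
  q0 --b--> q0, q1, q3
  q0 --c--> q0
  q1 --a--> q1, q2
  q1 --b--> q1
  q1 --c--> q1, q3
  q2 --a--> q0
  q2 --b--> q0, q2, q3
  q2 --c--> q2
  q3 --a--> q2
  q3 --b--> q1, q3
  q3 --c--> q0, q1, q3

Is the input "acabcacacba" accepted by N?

accepted

Start: {q0}
read a: {q1, q3}
read c: {q0, q1, q3}
read a: {q1, q2, q3}
read b: {q0, q1, q2, q3}
read c: {q0, q1, q2, q3}
read a: {q0, q1, q2, q3}
read c: {q0, q1, q2, q3}
read a: {q0, q1, q2, q3}
read c: {q0, q1, q2, q3}
read b: {q0, q1, q2, q3}
read a: {q0, q1, q2, q3}
Reachable ∩ accepting = {q1, q2, q3} — nonempty.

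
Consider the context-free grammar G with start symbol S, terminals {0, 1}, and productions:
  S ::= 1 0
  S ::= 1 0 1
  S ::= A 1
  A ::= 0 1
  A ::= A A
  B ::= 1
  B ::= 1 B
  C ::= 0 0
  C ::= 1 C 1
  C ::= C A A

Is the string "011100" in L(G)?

no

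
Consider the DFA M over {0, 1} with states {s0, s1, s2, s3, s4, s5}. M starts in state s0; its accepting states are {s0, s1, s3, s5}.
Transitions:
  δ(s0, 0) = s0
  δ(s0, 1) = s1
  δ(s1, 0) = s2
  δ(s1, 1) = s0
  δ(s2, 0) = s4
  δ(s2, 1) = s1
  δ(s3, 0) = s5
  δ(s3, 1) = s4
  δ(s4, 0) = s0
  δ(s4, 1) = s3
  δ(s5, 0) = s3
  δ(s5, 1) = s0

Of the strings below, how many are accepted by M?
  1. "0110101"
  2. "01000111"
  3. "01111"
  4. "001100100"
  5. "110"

"0110101": accepted
"01000111": accepted
"01111": accepted
"001100100": rejected
"110": accepted

4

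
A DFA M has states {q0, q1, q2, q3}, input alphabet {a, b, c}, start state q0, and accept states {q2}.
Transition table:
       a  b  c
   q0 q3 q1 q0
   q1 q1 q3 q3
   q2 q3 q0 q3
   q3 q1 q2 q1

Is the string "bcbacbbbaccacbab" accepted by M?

q0 --b--> q1
q1 --c--> q3
q3 --b--> q2
q2 --a--> q3
q3 --c--> q1
q1 --b--> q3
q3 --b--> q2
q2 --b--> q0
q0 --a--> q3
q3 --c--> q1
q1 --c--> q3
q3 --a--> q1
q1 --c--> q3
q3 --b--> q2
q2 --a--> q3
q3 --b--> q2
End in state q2, which is an accepting state.

accepted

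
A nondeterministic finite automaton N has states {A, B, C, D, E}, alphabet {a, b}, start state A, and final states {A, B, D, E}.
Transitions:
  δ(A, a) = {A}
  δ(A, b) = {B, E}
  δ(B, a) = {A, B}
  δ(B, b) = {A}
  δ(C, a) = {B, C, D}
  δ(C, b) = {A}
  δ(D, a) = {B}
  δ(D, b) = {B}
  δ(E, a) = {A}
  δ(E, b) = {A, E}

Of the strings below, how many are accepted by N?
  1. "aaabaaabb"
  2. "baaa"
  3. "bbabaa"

"aaabaaabb": accepted
"baaa": accepted
"bbabaa": accepted

3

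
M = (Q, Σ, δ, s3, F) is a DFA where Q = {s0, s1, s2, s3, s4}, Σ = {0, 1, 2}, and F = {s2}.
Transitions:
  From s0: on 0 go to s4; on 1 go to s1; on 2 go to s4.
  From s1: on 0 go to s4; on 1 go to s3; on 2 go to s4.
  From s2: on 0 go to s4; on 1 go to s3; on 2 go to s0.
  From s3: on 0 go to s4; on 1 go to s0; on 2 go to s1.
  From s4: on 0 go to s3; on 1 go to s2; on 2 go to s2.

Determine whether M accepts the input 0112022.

rejected

s3 --0--> s4
s4 --1--> s2
s2 --1--> s3
s3 --2--> s1
s1 --0--> s4
s4 --2--> s2
s2 --2--> s0
End in state s0, which is not an accepting state.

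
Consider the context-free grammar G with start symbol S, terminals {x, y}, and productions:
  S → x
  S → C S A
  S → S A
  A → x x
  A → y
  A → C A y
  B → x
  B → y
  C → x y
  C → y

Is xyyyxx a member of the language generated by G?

S ⇒ SA ⇒ SAA ⇒ xAA ⇒ xCAyA ⇒ xyAyA ⇒ xyyyA ⇒ xyyyxx

yes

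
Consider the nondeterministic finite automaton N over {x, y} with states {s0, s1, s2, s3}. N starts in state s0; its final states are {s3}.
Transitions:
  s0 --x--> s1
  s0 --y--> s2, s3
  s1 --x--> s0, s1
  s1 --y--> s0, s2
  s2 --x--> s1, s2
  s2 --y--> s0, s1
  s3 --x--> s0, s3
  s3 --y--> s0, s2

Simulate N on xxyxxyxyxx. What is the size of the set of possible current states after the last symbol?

4

Start: {s0}
read x: {s1}
read x: {s0, s1}
read y: {s0, s2, s3}
read x: {s0, s1, s2, s3}
read x: {s0, s1, s2, s3}
read y: {s0, s1, s2, s3}
read x: {s0, s1, s2, s3}
read y: {s0, s1, s2, s3}
read x: {s0, s1, s2, s3}
read x: {s0, s1, s2, s3}
Final reachable set {s0, s1, s2, s3} has 4 states.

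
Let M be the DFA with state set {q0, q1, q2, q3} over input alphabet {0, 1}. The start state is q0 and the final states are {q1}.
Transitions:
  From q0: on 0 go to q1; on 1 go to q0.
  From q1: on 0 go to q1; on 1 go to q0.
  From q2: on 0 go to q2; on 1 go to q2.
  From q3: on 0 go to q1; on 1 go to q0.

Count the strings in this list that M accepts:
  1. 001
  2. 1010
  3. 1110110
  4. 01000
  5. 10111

001: rejected
1010: accepted
1110110: accepted
01000: accepted
10111: rejected

3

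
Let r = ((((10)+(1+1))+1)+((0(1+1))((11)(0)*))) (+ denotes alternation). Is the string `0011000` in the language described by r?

no

Neither (((10)+(1+1))+1) nor ((0(1+1))((11)(0)*)) matches 0011000.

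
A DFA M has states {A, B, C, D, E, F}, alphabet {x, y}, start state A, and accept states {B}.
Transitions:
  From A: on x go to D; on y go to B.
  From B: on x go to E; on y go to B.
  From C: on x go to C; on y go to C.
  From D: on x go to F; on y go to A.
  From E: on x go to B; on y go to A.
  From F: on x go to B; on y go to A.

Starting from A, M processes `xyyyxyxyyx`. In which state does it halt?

E

A --x--> D
D --y--> A
A --y--> B
B --y--> B
B --x--> E
E --y--> A
A --x--> D
D --y--> A
A --y--> B
B --x--> E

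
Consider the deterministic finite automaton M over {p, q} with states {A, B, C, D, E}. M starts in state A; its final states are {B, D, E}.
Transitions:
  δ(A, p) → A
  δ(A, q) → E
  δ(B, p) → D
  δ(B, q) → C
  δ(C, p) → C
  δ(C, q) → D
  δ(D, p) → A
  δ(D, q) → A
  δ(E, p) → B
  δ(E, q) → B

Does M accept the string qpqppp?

A --q--> E
E --p--> B
B --q--> C
C --p--> C
C --p--> C
C --p--> C
End in state C, which is not an accepting state.

rejected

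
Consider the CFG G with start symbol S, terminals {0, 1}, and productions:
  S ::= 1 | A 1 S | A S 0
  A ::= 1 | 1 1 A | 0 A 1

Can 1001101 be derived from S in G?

no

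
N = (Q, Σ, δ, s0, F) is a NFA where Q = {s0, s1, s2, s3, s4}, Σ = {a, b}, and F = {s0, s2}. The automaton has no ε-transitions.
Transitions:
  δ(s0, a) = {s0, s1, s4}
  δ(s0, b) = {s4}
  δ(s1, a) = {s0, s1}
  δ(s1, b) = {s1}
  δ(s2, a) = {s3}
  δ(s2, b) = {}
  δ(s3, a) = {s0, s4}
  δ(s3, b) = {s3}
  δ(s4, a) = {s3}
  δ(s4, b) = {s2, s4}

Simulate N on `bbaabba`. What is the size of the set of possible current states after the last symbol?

Start: {s0}
read b: {s4}
read b: {s2, s4}
read a: {s3}
read a: {s0, s4}
read b: {s2, s4}
read b: {s2, s4}
read a: {s3}
Final reachable set {s3} has 1 state.

1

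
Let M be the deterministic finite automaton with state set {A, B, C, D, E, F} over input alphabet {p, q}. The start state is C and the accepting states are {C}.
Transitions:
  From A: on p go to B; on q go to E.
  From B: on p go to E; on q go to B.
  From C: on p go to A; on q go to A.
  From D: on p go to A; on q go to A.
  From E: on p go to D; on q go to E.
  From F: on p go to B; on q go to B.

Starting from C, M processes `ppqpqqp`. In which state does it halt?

C --p--> A
A --p--> B
B --q--> B
B --p--> E
E --q--> E
E --q--> E
E --p--> D

D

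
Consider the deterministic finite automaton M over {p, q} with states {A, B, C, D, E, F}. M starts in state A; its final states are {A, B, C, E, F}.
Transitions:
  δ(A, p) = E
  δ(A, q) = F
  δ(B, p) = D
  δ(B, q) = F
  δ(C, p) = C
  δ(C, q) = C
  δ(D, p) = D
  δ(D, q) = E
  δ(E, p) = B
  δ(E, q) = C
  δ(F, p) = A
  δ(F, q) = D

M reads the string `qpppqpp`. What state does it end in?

A --q--> F
F --p--> A
A --p--> E
E --p--> B
B --q--> F
F --p--> A
A --p--> E

E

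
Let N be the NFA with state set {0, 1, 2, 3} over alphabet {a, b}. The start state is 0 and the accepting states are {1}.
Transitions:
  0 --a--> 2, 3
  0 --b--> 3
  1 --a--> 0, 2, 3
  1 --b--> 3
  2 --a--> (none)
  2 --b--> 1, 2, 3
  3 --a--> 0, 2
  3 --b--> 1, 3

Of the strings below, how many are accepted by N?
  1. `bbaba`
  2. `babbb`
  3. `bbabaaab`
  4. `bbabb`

3

`bbaba`: rejected
`babbb`: accepted
`bbabaaab`: accepted
`bbabb`: accepted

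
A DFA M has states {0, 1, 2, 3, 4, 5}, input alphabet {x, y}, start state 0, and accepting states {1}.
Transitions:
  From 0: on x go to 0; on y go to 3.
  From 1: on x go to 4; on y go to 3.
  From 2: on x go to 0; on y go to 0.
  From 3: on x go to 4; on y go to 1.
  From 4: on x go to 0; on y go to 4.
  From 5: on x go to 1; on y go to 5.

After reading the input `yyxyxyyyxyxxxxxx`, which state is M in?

0

0 --y--> 3
3 --y--> 1
1 --x--> 4
4 --y--> 4
4 --x--> 0
0 --y--> 3
3 --y--> 1
1 --y--> 3
3 --x--> 4
4 --y--> 4
4 --x--> 0
0 --x--> 0
0 --x--> 0
0 --x--> 0
0 --x--> 0
0 --x--> 0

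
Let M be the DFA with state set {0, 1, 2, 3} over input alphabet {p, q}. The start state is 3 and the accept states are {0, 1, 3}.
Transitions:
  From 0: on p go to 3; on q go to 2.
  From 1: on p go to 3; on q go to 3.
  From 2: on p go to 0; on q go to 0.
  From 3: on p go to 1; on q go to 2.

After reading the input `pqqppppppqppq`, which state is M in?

3 --p--> 1
1 --q--> 3
3 --q--> 2
2 --p--> 0
0 --p--> 3
3 --p--> 1
1 --p--> 3
3 --p--> 1
1 --p--> 3
3 --q--> 2
2 --p--> 0
0 --p--> 3
3 --q--> 2

2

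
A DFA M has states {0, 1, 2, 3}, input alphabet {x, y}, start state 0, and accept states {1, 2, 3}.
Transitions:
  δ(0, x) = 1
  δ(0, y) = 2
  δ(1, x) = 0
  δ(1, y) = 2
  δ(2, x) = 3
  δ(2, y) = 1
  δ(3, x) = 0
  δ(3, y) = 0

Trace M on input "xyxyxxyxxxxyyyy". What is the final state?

0 --x--> 1
1 --y--> 2
2 --x--> 3
3 --y--> 0
0 --x--> 1
1 --x--> 0
0 --y--> 2
2 --x--> 3
3 --x--> 0
0 --x--> 1
1 --x--> 0
0 --y--> 2
2 --y--> 1
1 --y--> 2
2 --y--> 1

1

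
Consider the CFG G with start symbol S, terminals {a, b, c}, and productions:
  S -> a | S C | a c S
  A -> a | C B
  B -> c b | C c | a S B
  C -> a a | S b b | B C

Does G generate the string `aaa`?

S ⇒ SC ⇒ aC ⇒ aaa

yes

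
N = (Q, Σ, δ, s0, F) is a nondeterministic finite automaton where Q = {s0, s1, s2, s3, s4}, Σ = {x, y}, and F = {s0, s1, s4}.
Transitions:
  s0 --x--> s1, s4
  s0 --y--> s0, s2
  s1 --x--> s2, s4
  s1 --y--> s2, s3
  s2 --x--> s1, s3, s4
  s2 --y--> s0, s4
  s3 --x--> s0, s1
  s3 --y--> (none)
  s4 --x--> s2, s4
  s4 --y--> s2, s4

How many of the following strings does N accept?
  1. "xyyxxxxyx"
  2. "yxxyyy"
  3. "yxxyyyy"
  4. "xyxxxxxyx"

4

"xyyxxxxyx": accepted
"yxxyyy": accepted
"yxxyyyy": accepted
"xyxxxxxyx": accepted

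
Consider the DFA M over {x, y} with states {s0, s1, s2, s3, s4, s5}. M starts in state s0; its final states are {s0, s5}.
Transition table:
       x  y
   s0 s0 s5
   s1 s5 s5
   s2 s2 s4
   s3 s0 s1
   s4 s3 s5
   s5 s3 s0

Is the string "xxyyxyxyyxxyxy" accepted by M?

rejected

s0 --x--> s0
s0 --x--> s0
s0 --y--> s5
s5 --y--> s0
s0 --x--> s0
s0 --y--> s5
s5 --x--> s3
s3 --y--> s1
s1 --y--> s5
s5 --x--> s3
s3 --x--> s0
s0 --y--> s5
s5 --x--> s3
s3 --y--> s1
End in state s1, which is not an accepting state.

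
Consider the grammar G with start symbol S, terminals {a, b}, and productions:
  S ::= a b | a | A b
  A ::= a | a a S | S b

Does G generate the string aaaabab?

no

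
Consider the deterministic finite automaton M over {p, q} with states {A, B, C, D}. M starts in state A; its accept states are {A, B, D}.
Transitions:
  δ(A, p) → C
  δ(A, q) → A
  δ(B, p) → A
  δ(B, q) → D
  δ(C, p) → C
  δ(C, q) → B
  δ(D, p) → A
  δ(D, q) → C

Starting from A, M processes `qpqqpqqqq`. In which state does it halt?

A --q--> A
A --p--> C
C --q--> B
B --q--> D
D --p--> A
A --q--> A
A --q--> A
A --q--> A
A --q--> A

A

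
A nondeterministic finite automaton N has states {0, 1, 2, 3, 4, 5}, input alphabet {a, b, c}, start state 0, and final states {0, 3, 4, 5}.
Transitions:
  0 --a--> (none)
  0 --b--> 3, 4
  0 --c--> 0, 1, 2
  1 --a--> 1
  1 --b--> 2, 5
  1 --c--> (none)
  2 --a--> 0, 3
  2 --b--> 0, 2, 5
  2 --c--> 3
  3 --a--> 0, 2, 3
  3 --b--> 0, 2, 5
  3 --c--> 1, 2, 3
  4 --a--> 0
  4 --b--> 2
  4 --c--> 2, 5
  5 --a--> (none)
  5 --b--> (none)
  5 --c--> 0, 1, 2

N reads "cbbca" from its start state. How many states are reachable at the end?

Start: {0}
read c: {0, 1, 2}
read b: {0, 2, 3, 4, 5}
read b: {0, 2, 3, 4, 5}
read c: {0, 1, 2, 3, 5}
read a: {0, 1, 2, 3}
Final reachable set {0, 1, 2, 3} has 4 states.

4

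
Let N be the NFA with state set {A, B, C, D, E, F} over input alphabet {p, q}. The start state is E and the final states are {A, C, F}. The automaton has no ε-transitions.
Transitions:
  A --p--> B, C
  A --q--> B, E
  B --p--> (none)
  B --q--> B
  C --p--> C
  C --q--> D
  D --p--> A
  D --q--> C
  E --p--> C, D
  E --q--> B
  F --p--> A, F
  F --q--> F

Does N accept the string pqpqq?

Start: {E}
read p: {C, D}
read q: {C, D}
read p: {A, C}
read q: {B, D, E}
read q: {B, C}
Reachable ∩ accepting = {C} — nonempty.

accepted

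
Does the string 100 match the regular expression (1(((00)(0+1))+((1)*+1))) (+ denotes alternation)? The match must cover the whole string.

No split of 100 into u·v has 1 matching u and (((00)(0+1))+((1)*+1)) matching v.

no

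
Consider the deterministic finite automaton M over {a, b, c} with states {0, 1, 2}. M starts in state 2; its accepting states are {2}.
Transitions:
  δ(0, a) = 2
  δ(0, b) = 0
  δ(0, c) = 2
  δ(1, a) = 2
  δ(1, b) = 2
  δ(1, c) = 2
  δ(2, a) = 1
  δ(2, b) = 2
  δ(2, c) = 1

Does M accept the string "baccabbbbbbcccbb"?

accepted

2 --b--> 2
2 --a--> 1
1 --c--> 2
2 --c--> 1
1 --a--> 2
2 --b--> 2
2 --b--> 2
2 --b--> 2
2 --b--> 2
2 --b--> 2
2 --b--> 2
2 --c--> 1
1 --c--> 2
2 --c--> 1
1 --b--> 2
2 --b--> 2
End in state 2, which is an accepting state.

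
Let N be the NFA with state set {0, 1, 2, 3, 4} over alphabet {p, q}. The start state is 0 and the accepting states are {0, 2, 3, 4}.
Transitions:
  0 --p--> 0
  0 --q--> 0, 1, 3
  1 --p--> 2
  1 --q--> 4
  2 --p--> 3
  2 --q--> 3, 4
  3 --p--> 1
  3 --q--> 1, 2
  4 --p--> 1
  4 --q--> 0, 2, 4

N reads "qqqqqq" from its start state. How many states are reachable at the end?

5

Start: {0}
read q: {0, 1, 3}
read q: {0, 1, 2, 3, 4}
read q: {0, 1, 2, 3, 4}
read q: {0, 1, 2, 3, 4}
read q: {0, 1, 2, 3, 4}
read q: {0, 1, 2, 3, 4}
Final reachable set {0, 1, 2, 3, 4} has 5 states.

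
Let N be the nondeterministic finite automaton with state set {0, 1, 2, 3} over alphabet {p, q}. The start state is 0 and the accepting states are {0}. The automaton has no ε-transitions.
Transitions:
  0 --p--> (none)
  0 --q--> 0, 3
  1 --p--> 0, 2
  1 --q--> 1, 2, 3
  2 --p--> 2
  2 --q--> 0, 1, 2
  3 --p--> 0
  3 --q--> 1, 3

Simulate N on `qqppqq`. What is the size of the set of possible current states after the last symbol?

Start: {0}
read q: {0, 3}
read q: {0, 1, 3}
read p: {0, 2}
read p: {2}
read q: {0, 1, 2}
read q: {0, 1, 2, 3}
Final reachable set {0, 1, 2, 3} has 4 states.

4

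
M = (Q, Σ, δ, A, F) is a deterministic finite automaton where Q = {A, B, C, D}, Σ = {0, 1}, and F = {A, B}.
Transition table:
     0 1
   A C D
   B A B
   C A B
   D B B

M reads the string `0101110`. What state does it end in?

A

A --0--> C
C --1--> B
B --0--> A
A --1--> D
D --1--> B
B --1--> B
B --0--> A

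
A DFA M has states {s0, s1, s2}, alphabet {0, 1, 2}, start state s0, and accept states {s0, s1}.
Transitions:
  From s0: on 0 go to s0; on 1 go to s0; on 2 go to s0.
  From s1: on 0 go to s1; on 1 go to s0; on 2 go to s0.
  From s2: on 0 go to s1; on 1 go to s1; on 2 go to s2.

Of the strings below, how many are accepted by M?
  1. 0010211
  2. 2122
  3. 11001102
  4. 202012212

0010211: accepted
2122: accepted
11001102: accepted
202012212: accepted

4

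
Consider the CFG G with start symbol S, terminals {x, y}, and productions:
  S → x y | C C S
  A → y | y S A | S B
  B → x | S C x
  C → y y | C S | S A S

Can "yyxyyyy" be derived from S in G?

no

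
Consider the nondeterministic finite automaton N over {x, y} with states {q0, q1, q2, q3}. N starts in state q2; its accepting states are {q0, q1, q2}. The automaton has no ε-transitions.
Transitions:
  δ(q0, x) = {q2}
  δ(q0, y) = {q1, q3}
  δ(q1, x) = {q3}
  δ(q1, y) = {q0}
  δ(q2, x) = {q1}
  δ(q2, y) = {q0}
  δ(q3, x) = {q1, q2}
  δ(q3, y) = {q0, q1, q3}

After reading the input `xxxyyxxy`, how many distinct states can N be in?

3

Start: {q2}
read x: {q1}
read x: {q3}
read x: {q1, q2}
read y: {q0}
read y: {q1, q3}
read x: {q1, q2, q3}
read x: {q1, q2, q3}
read y: {q0, q1, q3}
Final reachable set {q0, q1, q3} has 3 states.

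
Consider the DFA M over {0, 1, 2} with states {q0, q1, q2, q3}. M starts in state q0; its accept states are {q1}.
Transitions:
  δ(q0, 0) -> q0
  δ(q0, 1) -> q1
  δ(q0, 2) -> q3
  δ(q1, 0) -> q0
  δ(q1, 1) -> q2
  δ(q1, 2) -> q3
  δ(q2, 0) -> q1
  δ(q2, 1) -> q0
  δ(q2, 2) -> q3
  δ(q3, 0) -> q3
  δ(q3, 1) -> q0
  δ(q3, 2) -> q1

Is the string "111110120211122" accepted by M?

q0 --1--> q1
q1 --1--> q2
q2 --1--> q0
q0 --1--> q1
q1 --1--> q2
q2 --0--> q1
q1 --1--> q2
q2 --2--> q3
q3 --0--> q3
q3 --2--> q1
q1 --1--> q2
q2 --1--> q0
q0 --1--> q1
q1 --2--> q3
q3 --2--> q1
End in state q1, which is an accepting state.

accepted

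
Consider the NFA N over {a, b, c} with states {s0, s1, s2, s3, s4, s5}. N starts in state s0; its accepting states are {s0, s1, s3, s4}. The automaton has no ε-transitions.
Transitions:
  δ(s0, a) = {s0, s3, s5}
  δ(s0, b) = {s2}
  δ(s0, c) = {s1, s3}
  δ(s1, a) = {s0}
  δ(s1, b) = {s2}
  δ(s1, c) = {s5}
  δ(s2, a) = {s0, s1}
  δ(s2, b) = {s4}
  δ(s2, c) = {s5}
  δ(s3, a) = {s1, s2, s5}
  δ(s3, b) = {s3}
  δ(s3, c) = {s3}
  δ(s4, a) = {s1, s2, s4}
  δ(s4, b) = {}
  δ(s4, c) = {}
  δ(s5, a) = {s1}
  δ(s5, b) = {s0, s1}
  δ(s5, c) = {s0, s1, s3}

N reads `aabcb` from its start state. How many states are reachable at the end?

4

Start: {s0}
read a: {s0, s3, s5}
read a: {s0, s1, s2, s3, s5}
read b: {s0, s1, s2, s3, s4}
read c: {s1, s3, s5}
read b: {s0, s1, s2, s3}
Final reachable set {s0, s1, s2, s3} has 4 states.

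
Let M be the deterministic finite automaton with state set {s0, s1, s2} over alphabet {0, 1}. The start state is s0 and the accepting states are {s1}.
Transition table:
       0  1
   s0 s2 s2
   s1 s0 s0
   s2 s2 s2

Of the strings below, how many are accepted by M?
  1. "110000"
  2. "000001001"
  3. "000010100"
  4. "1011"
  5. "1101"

"110000": rejected
"000001001": rejected
"000010100": rejected
"1011": rejected
"1101": rejected

0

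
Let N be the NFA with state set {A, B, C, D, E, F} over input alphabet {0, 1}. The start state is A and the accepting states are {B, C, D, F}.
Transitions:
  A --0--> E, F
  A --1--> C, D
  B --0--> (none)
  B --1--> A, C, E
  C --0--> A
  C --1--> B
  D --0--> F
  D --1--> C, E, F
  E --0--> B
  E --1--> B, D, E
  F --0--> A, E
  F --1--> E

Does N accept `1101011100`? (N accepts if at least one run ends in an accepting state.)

accepted

Start: {A}
read 1: {C, D}
read 1: {B, C, E, F}
read 0: {A, B, E}
read 1: {A, B, C, D, E}
read 0: {A, B, E, F}
read 1: {A, B, C, D, E}
read 1: {A, B, C, D, E, F}
read 1: {A, B, C, D, E, F}
read 0: {A, B, E, F}
read 0: {A, B, E, F}
Reachable ∩ accepting = {B, F} — nonempty.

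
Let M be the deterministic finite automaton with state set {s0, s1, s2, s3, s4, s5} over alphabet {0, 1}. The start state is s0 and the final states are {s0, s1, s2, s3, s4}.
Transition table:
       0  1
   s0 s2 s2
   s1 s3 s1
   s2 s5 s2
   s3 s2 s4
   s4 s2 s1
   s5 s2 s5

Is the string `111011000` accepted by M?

accepted

s0 --1--> s2
s2 --1--> s2
s2 --1--> s2
s2 --0--> s5
s5 --1--> s5
s5 --1--> s5
s5 --0--> s2
s2 --0--> s5
s5 --0--> s2
End in state s2, which is an accepting state.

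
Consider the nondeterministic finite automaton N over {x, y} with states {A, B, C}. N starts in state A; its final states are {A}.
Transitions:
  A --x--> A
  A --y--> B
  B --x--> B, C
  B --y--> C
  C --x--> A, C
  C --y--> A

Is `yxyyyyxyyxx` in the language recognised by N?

Start: {A}
read y: {B}
read x: {B, C}
read y: {A, C}
read y: {A, B}
read y: {B, C}
read y: {A, C}
read x: {A, C}
read y: {A, B}
read y: {B, C}
read x: {A, B, C}
read x: {A, B, C}
Reachable ∩ accepting = {A} — nonempty.

accepted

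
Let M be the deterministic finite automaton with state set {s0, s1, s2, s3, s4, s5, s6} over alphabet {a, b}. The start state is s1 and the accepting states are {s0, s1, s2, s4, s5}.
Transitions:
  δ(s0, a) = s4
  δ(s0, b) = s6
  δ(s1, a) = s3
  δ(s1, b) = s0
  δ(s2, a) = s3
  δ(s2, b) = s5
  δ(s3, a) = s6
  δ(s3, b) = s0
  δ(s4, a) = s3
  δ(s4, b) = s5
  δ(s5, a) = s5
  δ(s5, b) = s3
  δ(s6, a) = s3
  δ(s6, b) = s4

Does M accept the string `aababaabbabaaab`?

s1 --a--> s3
s3 --a--> s6
s6 --b--> s4
s4 --a--> s3
s3 --b--> s0
s0 --a--> s4
s4 --a--> s3
s3 --b--> s0
s0 --b--> s6
s6 --a--> s3
s3 --b--> s0
s0 --a--> s4
s4 --a--> s3
s3 --a--> s6
s6 --b--> s4
End in state s4, which is an accepting state.

accepted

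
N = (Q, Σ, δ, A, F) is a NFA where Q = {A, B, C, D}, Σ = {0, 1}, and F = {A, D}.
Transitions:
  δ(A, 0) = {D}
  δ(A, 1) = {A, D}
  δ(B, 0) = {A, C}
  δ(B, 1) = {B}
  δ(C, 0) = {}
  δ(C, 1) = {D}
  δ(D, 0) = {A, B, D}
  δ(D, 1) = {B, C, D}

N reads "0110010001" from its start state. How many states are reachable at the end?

Start: {A}
read 0: {D}
read 1: {B, C, D}
read 1: {B, C, D}
read 0: {A, B, C, D}
read 0: {A, B, C, D}
read 1: {A, B, C, D}
read 0: {A, B, C, D}
read 0: {A, B, C, D}
read 0: {A, B, C, D}
read 1: {A, B, C, D}
Final reachable set {A, B, C, D} has 4 states.

4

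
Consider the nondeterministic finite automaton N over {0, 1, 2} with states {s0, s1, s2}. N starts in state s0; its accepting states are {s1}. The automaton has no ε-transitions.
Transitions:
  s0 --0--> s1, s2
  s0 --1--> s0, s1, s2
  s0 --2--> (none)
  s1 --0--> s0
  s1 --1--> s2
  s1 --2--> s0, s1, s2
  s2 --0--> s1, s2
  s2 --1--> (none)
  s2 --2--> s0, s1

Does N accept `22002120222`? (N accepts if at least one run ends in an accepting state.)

rejected

Start: {s0}
read 2: {}
The reachable set is empty and stays empty for the remaining 10 symbols.
Reachable ∩ accepting = {} — empty.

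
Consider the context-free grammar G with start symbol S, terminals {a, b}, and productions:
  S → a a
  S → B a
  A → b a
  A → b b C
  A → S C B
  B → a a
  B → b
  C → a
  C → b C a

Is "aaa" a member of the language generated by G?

yes

S ⇒ Ba ⇒ aaa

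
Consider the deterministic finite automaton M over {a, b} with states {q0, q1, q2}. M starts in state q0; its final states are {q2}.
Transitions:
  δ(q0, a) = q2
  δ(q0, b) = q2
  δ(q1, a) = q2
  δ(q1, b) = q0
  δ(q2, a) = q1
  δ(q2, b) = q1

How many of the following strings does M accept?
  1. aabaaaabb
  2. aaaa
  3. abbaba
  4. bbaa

aabaaaabb: accepted
aaaa: rejected
abbaba: accepted
bbaa: rejected

2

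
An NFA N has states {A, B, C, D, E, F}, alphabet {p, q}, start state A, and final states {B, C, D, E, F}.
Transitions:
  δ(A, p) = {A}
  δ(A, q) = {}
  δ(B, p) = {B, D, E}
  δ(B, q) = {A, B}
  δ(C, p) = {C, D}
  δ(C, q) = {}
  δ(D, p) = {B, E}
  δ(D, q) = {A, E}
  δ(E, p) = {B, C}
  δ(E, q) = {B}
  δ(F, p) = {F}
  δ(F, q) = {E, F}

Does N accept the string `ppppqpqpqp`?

Start: {A}
read p: {A}
read p: {A}
read p: {A}
read p: {A}
read q: {}
The reachable set is empty and stays empty for the remaining 5 symbols.
Reachable ∩ accepting = {} — empty.

rejected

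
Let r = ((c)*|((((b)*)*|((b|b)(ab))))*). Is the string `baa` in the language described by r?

no

Neither (c)* nor ((((b)*)*|((b|b)(ab))))* matches baa.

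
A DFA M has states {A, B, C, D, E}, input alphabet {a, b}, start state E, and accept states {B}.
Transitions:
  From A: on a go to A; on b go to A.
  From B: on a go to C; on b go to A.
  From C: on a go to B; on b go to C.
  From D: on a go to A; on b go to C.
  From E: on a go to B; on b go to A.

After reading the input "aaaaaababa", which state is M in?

A

E --a--> B
B --a--> C
C --a--> B
B --a--> C
C --a--> B
B --a--> C
C --b--> C
C --a--> B
B --b--> A
A --a--> A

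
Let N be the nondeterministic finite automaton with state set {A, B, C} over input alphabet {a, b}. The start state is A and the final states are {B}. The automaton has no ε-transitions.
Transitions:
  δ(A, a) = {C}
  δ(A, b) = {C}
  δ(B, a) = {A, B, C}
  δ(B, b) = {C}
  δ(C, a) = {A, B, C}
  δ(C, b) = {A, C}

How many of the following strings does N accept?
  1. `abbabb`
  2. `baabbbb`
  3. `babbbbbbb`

`abbabb`: rejected
`baabbbb`: rejected
`babbbbbbb`: rejected

0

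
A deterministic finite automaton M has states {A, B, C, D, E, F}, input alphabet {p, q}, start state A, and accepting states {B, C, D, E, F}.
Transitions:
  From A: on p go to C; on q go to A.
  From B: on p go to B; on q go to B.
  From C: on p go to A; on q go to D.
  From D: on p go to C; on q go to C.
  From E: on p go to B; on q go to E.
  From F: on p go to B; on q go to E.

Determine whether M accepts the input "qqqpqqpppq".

A --q--> A
A --q--> A
A --q--> A
A --p--> C
C --q--> D
D --q--> C
C --p--> A
A --p--> C
C --p--> A
A --q--> A
End in state A, which is not an accepting state.

rejected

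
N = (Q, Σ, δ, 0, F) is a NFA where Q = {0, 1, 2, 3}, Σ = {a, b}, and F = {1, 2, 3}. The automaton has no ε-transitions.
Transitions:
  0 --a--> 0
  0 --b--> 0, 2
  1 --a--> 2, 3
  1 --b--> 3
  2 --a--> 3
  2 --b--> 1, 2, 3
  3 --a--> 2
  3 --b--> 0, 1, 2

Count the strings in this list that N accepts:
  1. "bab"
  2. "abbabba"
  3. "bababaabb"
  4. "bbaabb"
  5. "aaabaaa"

"bab": accepted
"abbabba": accepted
"bababaabb": accepted
"bbaabb": accepted
"aaabaaa": accepted

5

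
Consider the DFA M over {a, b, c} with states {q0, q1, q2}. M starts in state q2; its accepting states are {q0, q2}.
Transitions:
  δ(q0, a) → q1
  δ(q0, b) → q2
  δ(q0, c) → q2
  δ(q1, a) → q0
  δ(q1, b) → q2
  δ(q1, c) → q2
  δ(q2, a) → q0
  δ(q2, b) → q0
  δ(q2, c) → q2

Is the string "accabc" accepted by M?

q2 --a--> q0
q0 --c--> q2
q2 --c--> q2
q2 --a--> q0
q0 --b--> q2
q2 --c--> q2
End in state q2, which is an accepting state.

accepted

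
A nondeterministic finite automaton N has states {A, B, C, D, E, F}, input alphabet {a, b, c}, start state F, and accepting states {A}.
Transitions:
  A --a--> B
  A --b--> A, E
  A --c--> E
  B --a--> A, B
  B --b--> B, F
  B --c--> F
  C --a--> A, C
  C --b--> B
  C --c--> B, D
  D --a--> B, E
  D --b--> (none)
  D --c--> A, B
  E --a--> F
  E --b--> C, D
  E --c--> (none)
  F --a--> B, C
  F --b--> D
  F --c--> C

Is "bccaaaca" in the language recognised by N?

Start: {F}
read b: {D}
read c: {A, B}
read c: {E, F}
read a: {B, C, F}
read a: {A, B, C}
read a: {A, B, C}
read c: {B, D, E, F}
read a: {A, B, C, E, F}
Reachable ∩ accepting = {A} — nonempty.

accepted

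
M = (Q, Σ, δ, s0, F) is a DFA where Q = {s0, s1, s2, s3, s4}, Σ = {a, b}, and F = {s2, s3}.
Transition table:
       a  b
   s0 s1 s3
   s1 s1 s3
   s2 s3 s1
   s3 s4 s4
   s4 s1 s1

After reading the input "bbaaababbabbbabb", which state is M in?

s4

s0 --b--> s3
s3 --b--> s4
s4 --a--> s1
s1 --a--> s1
s1 --a--> s1
s1 --b--> s3
s3 --a--> s4
s4 --b--> s1
s1 --b--> s3
s3 --a--> s4
s4 --b--> s1
s1 --b--> s3
s3 --b--> s4
s4 --a--> s1
s1 --b--> s3
s3 --b--> s4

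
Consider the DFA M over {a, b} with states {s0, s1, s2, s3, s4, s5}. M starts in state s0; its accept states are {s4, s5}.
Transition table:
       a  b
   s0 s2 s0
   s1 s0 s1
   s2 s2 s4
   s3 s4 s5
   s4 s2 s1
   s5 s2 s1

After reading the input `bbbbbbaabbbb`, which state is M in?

s0 --b--> s0
s0 --b--> s0
s0 --b--> s0
s0 --b--> s0
s0 --b--> s0
s0 --b--> s0
s0 --a--> s2
s2 --a--> s2
s2 --b--> s4
s4 --b--> s1
s1 --b--> s1
s1 --b--> s1

s1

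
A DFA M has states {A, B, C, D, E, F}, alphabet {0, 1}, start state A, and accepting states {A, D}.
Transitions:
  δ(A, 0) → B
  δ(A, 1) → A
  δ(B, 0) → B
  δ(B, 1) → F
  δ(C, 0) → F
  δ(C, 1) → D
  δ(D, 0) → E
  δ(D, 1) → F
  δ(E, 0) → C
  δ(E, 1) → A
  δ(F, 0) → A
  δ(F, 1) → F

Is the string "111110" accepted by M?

rejected

A --1--> A
A --1--> A
A --1--> A
A --1--> A
A --1--> A
A --0--> B
End in state B, which is not an accepting state.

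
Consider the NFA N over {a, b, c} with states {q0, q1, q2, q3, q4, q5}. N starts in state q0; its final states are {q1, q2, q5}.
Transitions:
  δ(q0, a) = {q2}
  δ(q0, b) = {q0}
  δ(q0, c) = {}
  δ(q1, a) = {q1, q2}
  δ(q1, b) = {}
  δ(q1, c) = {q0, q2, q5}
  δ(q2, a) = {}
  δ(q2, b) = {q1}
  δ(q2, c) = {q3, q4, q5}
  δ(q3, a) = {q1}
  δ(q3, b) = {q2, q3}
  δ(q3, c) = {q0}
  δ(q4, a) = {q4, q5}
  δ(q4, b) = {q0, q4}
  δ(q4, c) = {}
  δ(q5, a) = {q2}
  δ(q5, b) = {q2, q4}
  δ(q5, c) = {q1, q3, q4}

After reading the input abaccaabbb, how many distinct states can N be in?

2

Start: {q0}
read a: {q2}
read b: {q1}
read a: {q1, q2}
read c: {q0, q2, q3, q4, q5}
read c: {q0, q1, q3, q4, q5}
read a: {q1, q2, q4, q5}
read a: {q1, q2, q4, q5}
read b: {q0, q1, q2, q4}
read b: {q0, q1, q4}
read b: {q0, q4}
Final reachable set {q0, q4} has 2 states.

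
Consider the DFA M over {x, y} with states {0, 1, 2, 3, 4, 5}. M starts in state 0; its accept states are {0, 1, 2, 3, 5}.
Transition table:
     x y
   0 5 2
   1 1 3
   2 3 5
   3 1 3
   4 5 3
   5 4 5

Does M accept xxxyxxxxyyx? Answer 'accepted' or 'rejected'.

rejected

0 --x--> 5
5 --x--> 4
4 --x--> 5
5 --y--> 5
5 --x--> 4
4 --x--> 5
5 --x--> 4
4 --x--> 5
5 --y--> 5
5 --y--> 5
5 --x--> 4
End in state 4, which is not an accepting state.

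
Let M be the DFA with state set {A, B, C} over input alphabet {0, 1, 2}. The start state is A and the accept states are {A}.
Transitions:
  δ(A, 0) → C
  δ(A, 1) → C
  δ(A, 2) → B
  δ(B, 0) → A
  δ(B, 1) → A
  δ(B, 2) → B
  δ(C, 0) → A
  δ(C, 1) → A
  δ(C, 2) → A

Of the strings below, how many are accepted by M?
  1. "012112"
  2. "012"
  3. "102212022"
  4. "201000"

"012112": accepted
"012": rejected
"102212022": rejected
"201000": accepted

2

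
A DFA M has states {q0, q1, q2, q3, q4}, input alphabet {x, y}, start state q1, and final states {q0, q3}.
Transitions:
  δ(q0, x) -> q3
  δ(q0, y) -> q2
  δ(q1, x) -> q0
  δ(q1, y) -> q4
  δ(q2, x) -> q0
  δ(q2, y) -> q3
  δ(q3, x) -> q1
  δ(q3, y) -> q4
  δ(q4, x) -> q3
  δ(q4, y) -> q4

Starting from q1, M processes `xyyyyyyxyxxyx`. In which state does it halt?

q1 --x--> q0
q0 --y--> q2
q2 --y--> q3
q3 --y--> q4
q4 --y--> q4
q4 --y--> q4
q4 --y--> q4
q4 --x--> q3
q3 --y--> q4
q4 --x--> q3
q3 --x--> q1
q1 --y--> q4
q4 --x--> q3

q3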